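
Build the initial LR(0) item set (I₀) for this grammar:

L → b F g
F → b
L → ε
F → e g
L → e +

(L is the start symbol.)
First, augment the grammar with L' → L
I₀ = CLOSURE({ [L' → . L] }):
  [L' → . L] has the dot before L: add [L → . b F g], [L → .], [L → . e +]
No further items can be added.

I₀ = { [L → . b F g], [L → . e +], [L → .], [L' → . L] }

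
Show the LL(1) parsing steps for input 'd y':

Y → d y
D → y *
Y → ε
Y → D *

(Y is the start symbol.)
Stack is shown with the top on the left.

Stack  Input  Action
--------------------
Y $    d y $  output Y → d y
d y $  d y $  match 'd'
y $    y $    match 'y'
$      $      accept

The string is accepted.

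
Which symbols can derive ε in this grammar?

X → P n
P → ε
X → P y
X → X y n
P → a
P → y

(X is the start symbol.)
ε-productions: P → ε
So P is immediately nullable.
No further non-terminal can be added: every production for the remaining non-terminals contains a terminal or a non-nullable non-terminal.
Nullable = { 'P' }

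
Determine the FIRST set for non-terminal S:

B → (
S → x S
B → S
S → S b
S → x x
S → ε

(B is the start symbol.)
From S → x S:
  - x is a terminal: add 'x' and stop
From S → S b:
  - S is the symbol being defined: contributes nothing new
    S is nullable, so continue to the next symbol
  - b is a terminal: add 'b' and stop
From S → x x:
  - x is a terminal: add 'x' and stop
From S → ε:
  - ε-production, so ε ∈ FIRST(S)

Collecting: FIRST(S) = { 'b', 'x', ε }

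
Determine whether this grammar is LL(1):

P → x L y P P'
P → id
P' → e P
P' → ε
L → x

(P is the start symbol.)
A grammar is LL(1) if for each non-terminal N with multiple productions, the predict sets of those productions are pairwise disjoint, where PREDICT(N → α) = (FIRST(α) \ {ε}) ∪ (FOLLOW(N) if α ⇒* ε).

Relevant sets:
  FOLLOW(P') = { $, 'e' }

For P:
  PREDICT(P → x L y P P') = { 'x' }
  PREDICT(P → id) = { 'id' }
For P':
  PREDICT(P' → e P) = { 'e' }
  PREDICT(P' → ε) = { $, 'e' }
L has a single production, so nothing to check there.

Conflict found: Predict set conflict for P': { 'e' }
The grammar is NOT LL(1).

Answer: No. Predict set conflict for P': { 'e' }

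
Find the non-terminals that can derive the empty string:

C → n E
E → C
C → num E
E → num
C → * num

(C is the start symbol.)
None

There are no ε-productions, so no non-terminal can derive ε.
No non-terminals are nullable.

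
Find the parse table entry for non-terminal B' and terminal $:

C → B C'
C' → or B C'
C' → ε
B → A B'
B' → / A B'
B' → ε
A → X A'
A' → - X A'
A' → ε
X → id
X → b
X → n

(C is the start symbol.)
To find M[B', $], we find productions for B' where $ is in the predict set (PREDICT(N → α) = (FIRST(α) \ {ε}) ∪ (FOLLOW(N) if α ⇒* ε)).

Relevant sets:
  FOLLOW(B') = { $, 'or' }

B' → / A B': PREDICT = { '/' }
B' → ε: PREDICT = { $, 'or' }
  $ is in predict set, so this production goes in M[B', $]

M[B', $] = B' → ε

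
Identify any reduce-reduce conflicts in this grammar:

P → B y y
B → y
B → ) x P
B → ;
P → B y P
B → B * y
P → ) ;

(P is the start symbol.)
Yes — I9: [B → y .] vs [P → B y y .]

A reduce-reduce conflict occurs when an LR(0) state has two complete items [A → α .] and [B → β .] — both call for a reduction, and with no lookahead the parser cannot choose between them.

Augment with P' → P and build the canonical LR(0) collection (I0 = CLOSURE({[P' → . P]}), then GOTO on every symbol after a dot until no new states appear). It has 14 states:
  I0: { [B → . ) x P], [B → . ;], [B → . B * y], [B → . y], [P → . ) ;], [P → . B y P], [P → . B y y], [P' → . P] }  — shift
  I1: { [B → ) . x P], [P → ) . ;] }  — shift
  I2: { [B → ; .] }  — reduce
  I3: { [B → B . * y], [P → B . y P], [P → B . y y] }  — shift
  I4: { [P' → P .] }  — accept
  I5: { [B → y .] }  — reduce
  I6: { [B → B * . y] }  — shift
  I7: { [B → . ) x P], [B → . ;], [B → . B * y], [B → . y], [P → . ) ;], [P → . B y P], [P → . B y y], [P → B y . P], [P → B y . y] }  — shift
  I8: { [P → B y P .] }  — reduce
  I9: { [B → y .], [P → B y y .] }  — 2 reduces
  I10: { [B → B * y .] }  — reduce
  I11: { [P → ) ; .] }  — reduce
  I12: { [B → ) x . P], [B → . ) x P], [B → . ;], [B → . B * y], [B → . y], [P → . ) ;], [P → . B y P], [P → . B y y] }  — shift
  I13: { [B → ) x P .] }  — reduce

I9 contains complete items [B → y .], [P → B y y .] — reduce-reduce conflict.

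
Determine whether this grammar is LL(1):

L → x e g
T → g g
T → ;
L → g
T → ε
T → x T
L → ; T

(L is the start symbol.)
Yes, the grammar is LL(1).

Relevant sets:
  FOLLOW(T) = { $ }

For L:
  PREDICT(L → x e g) = { 'x' }
  PREDICT(L → g) = { 'g' }
  PREDICT(L → ';' T) = { ';' }
For T:
  PREDICT(T → g g) = { 'g' }
  PREDICT(T → ';') = { ';' }
  PREDICT(T → ε) = { $ }
  PREDICT(T → x T) = { 'x' }

All predict sets are disjoint. The grammar IS LL(1).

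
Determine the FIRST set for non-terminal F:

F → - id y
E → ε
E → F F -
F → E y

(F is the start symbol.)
FIRST sets of the other non-terminals involved (by the same procedure, iterated to a fixed point):
  FIRST(E) = { '-', 'y', ε }

From F → - id y:
  - '-' is a terminal: add '-' and stop
From F → E y:
  - E is a non-terminal: add FIRST(E) \ {ε} = { '-', 'y' }
    E is nullable, so continue to the next symbol
  - y is a terminal: add 'y' and stop

Collecting: FIRST(F) = { '-', 'y' }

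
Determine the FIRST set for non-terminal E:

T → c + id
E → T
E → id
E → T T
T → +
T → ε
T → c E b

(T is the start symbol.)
FIRST sets of the other non-terminals involved (by the same procedure, iterated to a fixed point):
  FIRST(T) = { '+', 'c', ε }

From E → T:
  - T is a non-terminal: add FIRST(T) \ {ε} = { '+', 'c' }
    T is nullable and nothing follows, so the whole right-hand side can vanish: ε ∈ FIRST(E)
From E → id:
  - id is a terminal: add 'id' and stop
From E → T T:
  - T is a non-terminal: add FIRST(T) \ {ε} = { '+', 'c' }
    T is nullable, so continue to the next symbol
  - T is a non-terminal: add FIRST(T) \ {ε} = { '+', 'c' }
    T is nullable and nothing follows, so the whole right-hand side can vanish: ε ∈ FIRST(E)

Collecting: FIRST(E) = { '+', 'c', 'id', ε }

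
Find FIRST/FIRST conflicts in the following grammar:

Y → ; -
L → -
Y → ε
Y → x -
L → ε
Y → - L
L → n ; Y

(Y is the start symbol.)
A FIRST/FIRST conflict occurs when two productions N → α and N → β for the same non-terminal have FIRST(α) ∩ FIRST(β) ≠ ∅ (with ε ∈ FIRST of a nullable right-hand side, so two nullable alternatives also conflict).

Productions for Y:
  Y → ; -: FIRST = { ';' }
  Y → ε: FIRST = { ε }
  Y → x -: FIRST = { 'x' }
  Y → - L: FIRST = { '-' }
Productions for L:
  L → -: FIRST = { '-' }
  L → ε: FIRST = { ε }
  L → n ; Y: FIRST = { 'n' }

All alternatives of each non-terminal have pairwise disjoint FIRST sets.

Answer: No FIRST/FIRST conflicts.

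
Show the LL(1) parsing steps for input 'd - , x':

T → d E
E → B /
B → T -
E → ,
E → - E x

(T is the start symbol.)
LL(1) parsing maintains a stack (initially the start symbol over $) and the input. At each step: if the stack top is a terminal, match it against the current input token; if it is a non-terminal N, replace it with the RHS of M[N, lookahead] (the unique production whose predict set contains the lookahead).

Stack is shown with the top on the left.

Stack    Input      Action
--------------------------
T $      d - , x $  output T → d E
d E $    d - , x $  match 'd'
E $      - , x $    output E → - E x
- E x $  - , x $    match '-'
E x $    , x $      output E → ,
, x $    , x $      match ','
x $      x $        match 'x'
$        $          accept

The string is accepted.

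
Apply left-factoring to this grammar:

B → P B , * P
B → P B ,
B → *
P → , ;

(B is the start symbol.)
B → P B , B'
B' → * P
B' → ε
B → *
P → , ;

Left-factoring transforms A → αβ₁ | αβ₂ into A → αA' and A' → β₁ | β₂
(α is the longest common prefix among the alternatives). Repeat until
no nonterminal has two alternatives with a common prefix.

Round 1: B has alternatives sharing prefix 'P B ,'. Introduce B': B → P B , B'
  Add: B' → * P
  Add: B' → ε

No remaining common prefixes — done.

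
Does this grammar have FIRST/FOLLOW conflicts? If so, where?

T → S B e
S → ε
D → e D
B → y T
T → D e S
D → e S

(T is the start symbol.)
Nullable non-terminals: S.
S has a nullable alternative but only one production, so nothing to check.

B, D, T have no nullable alternative, so no FIRST/FOLLOW check is needed there.

No FIRST/FOLLOW conflicts found.

Answer: No FIRST/FOLLOW conflicts.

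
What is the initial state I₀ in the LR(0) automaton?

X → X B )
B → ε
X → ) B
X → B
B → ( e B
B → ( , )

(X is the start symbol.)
First, augment the grammar with X' → X
I₀ = CLOSURE({ [X' → . X] }):
  [X' → . X] has the dot before X: add [X → . X B )], [X → . ) B], [X → . B]
  [X → . B] has the dot before B: add [B → .], [B → . ( e B], [B → . ( , )]
No further items can be added.

I₀ = { [B → . ( , )], [B → . ( e B], [B → .], [X → . ) B], [X → . B], [X → . X B )], [X' → . X] }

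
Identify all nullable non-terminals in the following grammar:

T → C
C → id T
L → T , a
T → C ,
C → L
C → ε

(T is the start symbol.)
{ 'C', 'T' }

A non-terminal is nullable if it can derive ε (the empty string): either it has an ε-production, or it has a production whose right-hand side consists entirely of nullable non-terminals.

ε-productions: C → ε
So C is immediately nullable.
T → C: every symbol on the right is nullable, so T is nullable too.
No further non-terminal can be added: every production for the remaining non-terminals contains a terminal or a non-nullable non-terminal.
Nullable = { 'C', 'T' }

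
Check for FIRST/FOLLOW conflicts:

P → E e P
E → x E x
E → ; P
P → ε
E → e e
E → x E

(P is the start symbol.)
Yes. P → E e P with FOLLOW(P) on { 'e', 'x' }

Nullable non-terminals: P.
FIRST sets used below: FIRST(E) = { ';', 'e', 'x' }

P: nullable alternative(s) P → ε; FOLLOW(P) = { $, 'e', 'x' }
  P → E e P: FIRST \ {ε} = { ';', 'e', 'x' } — overlaps FOLLOW(P) on { 'e', 'x' }: CONFLICT
  P → ε: FIRST \ {ε} = { } — this is the only nullable alternative, skip

E has no nullable alternative, so no FIRST/FOLLOW check is needed there.

So the grammar has 1 FIRST/FOLLOW conflict (marked CONFLICT above).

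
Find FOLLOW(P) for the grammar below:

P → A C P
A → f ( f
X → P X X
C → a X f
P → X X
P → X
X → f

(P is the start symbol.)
{ $, 'f' }

To compute FOLLOW(P), find every occurrence of P on a right-hand side N → α P β: add FIRST(β) \ {ε}, and if β is empty or nullable also add FOLLOW(N). Iterate to a fixed point.

P is the start symbol, so $ ∈ FOLLOW(P).
In P → A C P: P is at the end; this adds FOLLOW(P) to itself — nothing new
In X → P X X: P is followed by X X, add FIRST(X X) \ {ε} = { 'f' }

Taking the union: FOLLOW(P) = { $, 'f' }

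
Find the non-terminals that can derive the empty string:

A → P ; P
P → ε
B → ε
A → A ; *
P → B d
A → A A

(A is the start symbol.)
ε-productions: P → ε, B → ε
So P, B are immediately nullable.
No further non-terminal can be added: every production for the remaining non-terminals contains a terminal or a non-nullable non-terminal.
Nullable = { 'B', 'P' }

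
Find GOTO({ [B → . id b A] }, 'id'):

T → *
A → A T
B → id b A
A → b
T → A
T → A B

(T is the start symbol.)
GOTO(I, 'id') = CLOSURE({ [A → αX.β] : [A → α.Xβ] ∈ I, X = 'id' })

Items with dot before 'id', with the dot advanced:
  [B → . id b A] → [B → id . b A]
Closure adds nothing (no advanced item has the dot before a non-terminal).

GOTO = { [B → id . b A] }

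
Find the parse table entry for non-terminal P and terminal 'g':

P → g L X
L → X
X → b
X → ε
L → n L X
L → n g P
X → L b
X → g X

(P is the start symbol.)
To find M[P, 'g'], we find productions for P where 'g' is in the predict set (PREDICT(N → α) = (FIRST(α) \ {ε}) ∪ (FOLLOW(N) if α ⇒* ε)).

P → g L X: PREDICT = { 'g' }
  'g' is in predict set, so this production goes in M[P, 'g']

M[P, 'g'] = P → g L X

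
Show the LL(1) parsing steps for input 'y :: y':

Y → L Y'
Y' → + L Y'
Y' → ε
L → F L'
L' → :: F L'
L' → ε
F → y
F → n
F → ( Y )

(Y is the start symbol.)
LL(1) parsing maintains a stack (initially the start symbol over $) and the input. At each step: if the stack top is a terminal, match it against the current input token; if it is a non-terminal N, replace it with the RHS of M[N, lookahead] (the unique production whose predict set contains the lookahead).

Stack is shown with the top on the left.

Stack         Input     Action
------------------------------
Y $           y :: y $  output Y → L Y'
L Y' $        y :: y $  output L → F L'
F L' Y' $     y :: y $  output F → y
y L' Y' $     y :: y $  match 'y'
L' Y' $       :: y $    output L' → :: F L'
:: F L' Y' $  :: y $    match '::'
F L' Y' $     y $       output F → y
y L' Y' $     y $       match 'y'
L' Y' $       $         output L' → ε
Y' $          $         output Y' → ε
$             $         accept

The string is accepted.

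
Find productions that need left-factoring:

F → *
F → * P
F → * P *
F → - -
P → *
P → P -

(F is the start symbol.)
Yes, F has productions with common prefix '*'

Left-factoring is needed when two productions for the same non-terminal
share a common prefix on the right-hand side.

Productions for F:
  F → *
  F → * P
  F → * P *
  F → - -
Productions for P:
  P → *
  P → P -

Found common prefix '*' in productions for F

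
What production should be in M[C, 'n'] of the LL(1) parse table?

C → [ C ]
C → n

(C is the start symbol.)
C → n

To find M[C, 'n'], we find productions for C where 'n' is in the predict set (PREDICT(N → α) = (FIRST(α) \ {ε}) ∪ (FOLLOW(N) if α ⇒* ε)).

C → [ C ]: PREDICT = { '[' }
C → n: PREDICT = { 'n' }
  'n' is in predict set, so this production goes in M[C, 'n']

M[C, 'n'] = C → n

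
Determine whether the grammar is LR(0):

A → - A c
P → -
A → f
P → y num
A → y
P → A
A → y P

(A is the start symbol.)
A grammar is LR(0) if no state in the canonical LR(0) collection has:
  - both a shift item (dot before a terminal) and a complete item (shift-reduce conflict), or
  - two or more complete items (reduce-reduce conflict; the accept item [A' → A .] counts as a complete item here).

Augment with A' → A and build the canonical LR(0) collection (I0 = CLOSURE({[A' → . A]}), then GOTO on every symbol after a dot until no new states appear). It has 12 states:
  I0: { [A → . - A c], [A → . f], [A → . y P], [A → . y], [A' → . A] }  — shift
  I1: { [A → - . A c], [A → . - A c], [A → . f], [A → . y P], [A → . y] }  — shift
  I2: { [A' → A .] }  — accept
  I3: { [A → f .] }  — reduce
  I4: { [A → . - A c], [A → . f], [A → . y P], [A → . y], [A → y . P], [A → y .], [P → . -], [P → . A], [P → . y num] }  — shift, reduce
  I5: { [A → - . A c], [A → . - A c], [A → . f], [A → . y P], [A → . y], [P → - .] }  — shift, reduce
  I6: { [P → A .] }  — reduce
  I7: { [A → y P .] }  — reduce
  I8: { [A → . - A c], [A → . f], [A → . y P], [A → . y], [A → y . P], [A → y .], [P → . -], [P → . A], [P → . y num], [P → y . num] }  — shift, reduce
  I9: { [P → y num .] }  — reduce
  I10: { [A → - A . c] }  — shift
  I11: { [A → - A c .] }  — reduce

Conflict in state I4:
  Shift-reduce conflict between [A → y .] and [A → . - A c]
So the grammar is NOT LR(0).

Answer: No. Shift-reduce conflict between [A → y .] and [A → . - A c]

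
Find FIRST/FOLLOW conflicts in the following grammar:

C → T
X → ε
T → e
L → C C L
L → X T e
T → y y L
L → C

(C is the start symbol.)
A FIRST/FOLLOW conflict occurs when a non-terminal N has a nullable alternative N → β (β ⇒* ε) and another alternative N → α with FIRST(α) ∩ FOLLOW(N) ≠ ∅: on such a lookahead the parser cannot decide between expanding α and letting N vanish via β.

Nullable non-terminals: X.
X has a nullable alternative but only one production, so nothing to check.

C, L, T have no nullable alternative, so no FIRST/FOLLOW check is needed there.

No FIRST/FOLLOW conflicts found.

Answer: No FIRST/FOLLOW conflicts.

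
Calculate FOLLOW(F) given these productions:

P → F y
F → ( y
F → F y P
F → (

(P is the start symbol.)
{ 'y' }

In P → F y: F is followed by y, add FIRST(y) \ {ε} = { 'y' }
In F → F y P: F is followed by y P, add FIRST(y P) \ {ε} = { 'y' }

Taking the union: FOLLOW(F) = { 'y' }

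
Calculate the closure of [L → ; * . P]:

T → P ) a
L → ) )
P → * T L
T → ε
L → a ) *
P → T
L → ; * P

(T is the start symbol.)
{ [L → ; * . P], [P → . * T L], [P → . T], [T → . P ) a], [T → .] }

Start with: [L → ; * . P]
  [L → ; * . P] has the dot before P: add [P → . * T L], [P → . T]
  [P → . T] has the dot before T: add [T → . P ) a], [T → .]
No further items can be added.

CLOSURE = { [L → ; * . P], [P → . * T L], [P → . T], [T → . P ) a], [T → .] }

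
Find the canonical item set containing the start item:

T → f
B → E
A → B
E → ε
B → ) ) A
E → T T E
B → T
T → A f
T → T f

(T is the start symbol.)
{ [A → . B], [B → . ) ) A], [B → . E], [B → . T], [E → . T T E], [E → .], [T → . A f], [T → . T f], [T → . f], [T' → . T] }

First, augment the grammar with T' → T
I₀ = CLOSURE({ [T' → . T] }):
  [T' → . T] has the dot before T: add [T → . f], [T → . A f], [T → . T f]
  [T → . A f] has the dot before A: add [A → . B]
  [A → . B] has the dot before B: add [B → . E], [B → . ) ) A], [B → . T]
  [B → . E] has the dot before E: add [E → .], [E → . T T E]
No further items can be added.

I₀ = { [A → . B], [B → . ) ) A], [B → . E], [B → . T], [E → . T T E], [E → .], [T → . A f], [T → . T f], [T → . f], [T' → . T] }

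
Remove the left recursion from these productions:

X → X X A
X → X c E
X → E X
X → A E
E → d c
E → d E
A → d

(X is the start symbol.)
X is directly left-recursive. The standard transformation for
  A → A α₁ | ... | A α_m | β₁ | ... | β_n
is
  A  → β₁ A' | ... | β_n A'
  A' → α₁ A' | ... | α_m A' | ε

X → E X becomes X → E X X'
X → A E becomes X → A E X'
X → X X A becomes X' → X A X'
X → X c E becomes X' → c E X'
Add X' → ε

Productions for other non-terminals are unchanged:
  E → d c
  E → d E
  A → d

Resulting grammar:
X → E X X'
X → A E X'
X' → X A X'
X' → c E X'
X' → ε
E → d c
E → d E
A → d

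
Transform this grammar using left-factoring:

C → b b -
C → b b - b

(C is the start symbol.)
Left-factoring transforms A → αβ₁ | αβ₂ into A → αA' and A' → β₁ | β₂
(α is the longest common prefix among the alternatives). Repeat until
no nonterminal has two alternatives with a common prefix.

Round 1: C has alternatives sharing prefix 'b b -'. Introduce C': C → b b - C'
  Add: C' → ε
  Add: C' → b

No remaining common prefixes — done.

Resulting grammar:
C → b b - C'
C' → ε
C' → b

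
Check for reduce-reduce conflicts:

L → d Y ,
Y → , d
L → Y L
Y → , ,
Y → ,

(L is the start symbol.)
A reduce-reduce conflict occurs when an LR(0) state has two complete items [A → α .] and [B → β .] — both call for a reduction, and with no lookahead the parser cannot choose between them.

Augment with L' → L and build the canonical LR(0) collection (I0 = CLOSURE({[L' → . L]}), then GOTO on every symbol after a dot until no new states appear). It has 10 states:
  I0: { [L → . Y L], [L → . d Y ,], [L' → . L], [Y → . , ,], [Y → . , d], [Y → . ,] }  — shift
  I1: { [Y → , . ,], [Y → , . d], [Y → , .] }  — shift, reduce
  I2: { [L' → L .] }  — accept
  I3: { [L → . Y L], [L → . d Y ,], [L → Y . L], [Y → . , ,], [Y → . , d], [Y → . ,] }  — shift
  I4: { [L → d . Y ,], [Y → . , ,], [Y → . , d], [Y → . ,] }  — shift
  I5: { [L → d Y . ,] }  — shift
  I6: { [L → d Y , .] }  — reduce
  I7: { [L → Y L .] }  — reduce
  I8: { [Y → , , .] }  — reduce
  I9: { [Y → , d .] }  — reduce

No state contains more than one complete item.

Answer: No reduce-reduce conflicts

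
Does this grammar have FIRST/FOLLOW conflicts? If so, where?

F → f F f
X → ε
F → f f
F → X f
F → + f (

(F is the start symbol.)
A FIRST/FOLLOW conflict occurs when a non-terminal N has a nullable alternative N → β (β ⇒* ε) and another alternative N → α with FIRST(α) ∩ FOLLOW(N) ≠ ∅: on such a lookahead the parser cannot decide between expanding α and letting N vanish via β.

Nullable non-terminals: X.
X has a nullable alternative but only one production, so nothing to check.

F has no nullable alternative, so no FIRST/FOLLOW check is needed there.

No FIRST/FOLLOW conflicts found.

Answer: No FIRST/FOLLOW conflicts.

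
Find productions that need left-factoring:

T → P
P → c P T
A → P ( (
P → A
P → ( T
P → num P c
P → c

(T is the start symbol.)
Left-factoring is needed when two productions for the same non-terminal
share a common prefix on the right-hand side.

Productions for P:
  P → c P T
  P → A
  P → ( T
  P → num P c
  P → c

Found common prefix 'c' in productions for P

Answer: Yes, P has productions with common prefix 'c'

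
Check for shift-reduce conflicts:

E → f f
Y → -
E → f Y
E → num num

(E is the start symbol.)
No shift-reduce conflicts

Augment with E' → E and build the canonical LR(0) collection (I0 = CLOSURE({[E' → . E]}), then GOTO on every symbol after a dot until no new states appear). It has 8 states:
  I0: { [E → . f Y], [E → . f f], [E → . num num], [E' → . E] }  — shift
  I1: { [E' → E .] }  — accept
  I2: { [E → f . Y], [E → f . f], [Y → . -] }  — shift
  I3: { [E → num . num] }  — shift
  I4: { [E → num num .] }  — reduce
  I5: { [Y → - .] }  — reduce
  I6: { [E → f Y .] }  — reduce
  I7: { [E → f f .] }  — reduce

No state contains both a complete item and a shift item.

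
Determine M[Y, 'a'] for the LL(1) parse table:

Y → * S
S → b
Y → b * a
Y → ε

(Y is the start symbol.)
Empty (error entry)

To find M[Y, 'a'], we find productions for Y where 'a' is in the predict set (PREDICT(N → α) = (FIRST(α) \ {ε}) ∪ (FOLLOW(N) if α ⇒* ε)).

Relevant sets:
  FOLLOW(Y) = { $ }

Y → * S: PREDICT = { '*' }
Y → b * a: PREDICT = { 'b' }
Y → ε: PREDICT = { $ }

M[Y, 'a'] is empty (no production applies)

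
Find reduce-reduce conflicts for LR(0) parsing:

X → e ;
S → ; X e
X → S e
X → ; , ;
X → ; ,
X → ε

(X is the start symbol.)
A reduce-reduce conflict occurs when an LR(0) state has two complete items [A → α .] and [B → β .] — both call for a reduction, and with no lookahead the parser cannot choose between them.

Augment with X' → X and build the canonical LR(0) collection (I0 = CLOSURE({[X' → . X]}), then GOTO on every symbol after a dot until no new states appear). It has 11 states:
  I0: { [S → . ; X e], [X → . ; , ;], [X → . ; ,], [X → . S e], [X → . e ;], [X → .], [X' → . X] }  — shift, reduce
  I1: { [S → . ; X e], [S → ; . X e], [X → . ; , ;], [X → . ; ,], [X → . S e], [X → . e ;], [X → .], [X → ; . , ;], [X → ; . ,] }  — shift, reduce
  I2: { [X → S . e] }  — shift
  I3: { [X' → X .] }  — accept
  I4: { [X → e . ;] }  — shift
  I5: { [X → e ; .] }  — reduce
  I6: { [X → S e .] }  — reduce
  I7: { [X → ; , . ;], [X → ; , .] }  — shift, reduce
  I8: { [S → ; X . e] }  — shift
  I9: { [S → ; X e .] }  — reduce
  I10: { [X → ; , ; .] }  — reduce

No state contains more than one complete item.

Answer: No reduce-reduce conflicts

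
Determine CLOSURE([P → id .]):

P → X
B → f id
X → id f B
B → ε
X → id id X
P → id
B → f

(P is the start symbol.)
{ [P → id .] }

To compute CLOSURE, for each item [A → α.Bβ] where B is a non-terminal, add [B → .γ] for all productions B → γ; repeat for the newly added items until nothing changes.

Start with: [P → id .]
The dot is at the end, so nothing is added.

CLOSURE = { [P → id .] }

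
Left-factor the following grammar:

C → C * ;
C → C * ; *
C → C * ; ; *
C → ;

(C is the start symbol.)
Left-factoring transforms A → αβ₁ | αβ₂ into A → αA' and A' → β₁ | β₂
(α is the longest common prefix among the alternatives). Repeat until
no nonterminal has two alternatives with a common prefix.

Round 1: C has alternatives sharing prefix 'C * ;'. Introduce C': C → C * ; C'
  Add: C' → ε
  Add: C' → *
  Add: C' → ; *

No remaining common prefixes — done.

Resulting grammar:
C → C * ; C'
C' → ε
C' → *
C' → ; *
C → ;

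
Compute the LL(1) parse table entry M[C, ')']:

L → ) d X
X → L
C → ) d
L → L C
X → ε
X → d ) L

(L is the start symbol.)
C → ) d

To find M[C, ')'], we find productions for C where ')' is in the predict set (PREDICT(N → α) = (FIRST(α) \ {ε}) ∪ (FOLLOW(N) if α ⇒* ε)).

C → ) d: PREDICT = { ')' }
  ')' is in predict set, so this production goes in M[C, ')']

M[C, ')'] = C → ) d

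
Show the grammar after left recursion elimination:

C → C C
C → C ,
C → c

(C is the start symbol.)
C → c C'
C' → C C'
C' → , C'
C' → ε

C is directly left-recursive. The standard transformation for
  A → A α₁ | ... | A α_m | β₁ | ... | β_n
is
  A  → β₁ A' | ... | β_n A'
  A' → α₁ A' | ... | α_m A' | ε

C → c becomes C → c C'
C → C C becomes C' → C C'
C → C , becomes C' → , C'
Add C' → ε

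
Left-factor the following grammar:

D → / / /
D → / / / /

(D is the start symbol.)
Left-factoring transforms A → αβ₁ | αβ₂ into A → αA' and A' → β₁ | β₂
(α is the longest common prefix among the alternatives). Repeat until
no nonterminal has two alternatives with a common prefix.

Round 1: D has alternatives sharing prefix '/ / /'. Introduce D': D → / / / D'
  Add: D' → ε
  Add: D' → /

No remaining common prefixes — done.

Resulting grammar:
D → / / / D'
D' → ε
D' → /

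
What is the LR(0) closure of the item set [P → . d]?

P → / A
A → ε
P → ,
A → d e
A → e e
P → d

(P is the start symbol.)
To compute CLOSURE, for each item [A → α.Bβ] where B is a non-terminal, add [B → .γ] for all productions B → γ; repeat for the newly added items until nothing changes.

Start with: [P → . d]
The dot precedes the terminal d, so nothing is added.

CLOSURE = { [P → . d] }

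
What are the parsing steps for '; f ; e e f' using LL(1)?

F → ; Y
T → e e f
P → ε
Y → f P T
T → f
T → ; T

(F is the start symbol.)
Stack is shown with the top on the left.

Stack    Input          Action
------------------------------
F $      ; f ; e e f $  output F → ; Y
; Y $    ; f ; e e f $  match ';'
Y $      f ; e e f $    output Y → f P T
f P T $  f ; e e f $    match 'f'
P T $    ; e e f $      output P → ε
T $      ; e e f $      output T → ; T
; T $    ; e e f $      match ';'
T $      e e f $        output T → e e f
e e f $  e e f $        match 'e'
e f $    e f $          match 'e'
f $      f $            match 'f'
$        $              accept

The string is accepted.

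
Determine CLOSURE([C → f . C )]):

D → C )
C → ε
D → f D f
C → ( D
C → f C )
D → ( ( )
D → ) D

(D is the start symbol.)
To compute CLOSURE, for each item [A → α.Bβ] where B is a non-terminal, add [B → .γ] for all productions B → γ; repeat for the newly added items until nothing changes.

Start with: [C → f . C )]
  [C → f . C )] has the dot before C: add [C → .], [C → . ( D], [C → . f C )]
No further items can be added.

CLOSURE = { [C → . ( D], [C → . f C )], [C → .], [C → f . C )] }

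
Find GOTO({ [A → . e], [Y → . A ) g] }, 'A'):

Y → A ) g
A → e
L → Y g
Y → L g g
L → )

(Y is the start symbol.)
{ [Y → A . ) g] }

GOTO(I, 'A') = CLOSURE({ [A → αX.β] : [A → α.Xβ] ∈ I, X = 'A' })

Items with dot before 'A', with the dot advanced:
  [Y → . A ) g] → [Y → A . ) g]
Closure adds nothing (no advanced item has the dot before a non-terminal).

GOTO = { [Y → A . ) g] }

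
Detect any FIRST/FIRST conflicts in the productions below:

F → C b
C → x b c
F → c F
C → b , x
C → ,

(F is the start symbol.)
No FIRST/FIRST conflicts.

A FIRST/FIRST conflict occurs when two productions N → α and N → β for the same non-terminal have FIRST(α) ∩ FIRST(β) ≠ ∅ (with ε ∈ FIRST of a nullable right-hand side, so two nullable alternatives also conflict).

FIRST sets of the non-terminals at (or reachable through a nullable prefix from) the front of some alternative:
  FIRST(C) = { ',', 'b', 'x' }

Productions for F:
  F → C b: FIRST = { ',', 'b', 'x' }
  F → c F: FIRST = { 'c' }
Productions for C:
  C → x b c: FIRST = { 'x' }
  C → b , x: FIRST = { 'b' }
  C → ,: FIRST = { ',' }

All alternatives of each non-terminal have pairwise disjoint FIRST sets.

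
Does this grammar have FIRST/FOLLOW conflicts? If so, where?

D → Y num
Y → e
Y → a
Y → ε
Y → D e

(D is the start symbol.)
A FIRST/FOLLOW conflict occurs when a non-terminal N has a nullable alternative N → β (β ⇒* ε) and another alternative N → α with FIRST(α) ∩ FOLLOW(N) ≠ ∅: on such a lookahead the parser cannot decide between expanding α and letting N vanish via β.

Nullable non-terminals: Y.
FIRST sets used below: FIRST(D) = { 'a', 'e', 'num' }

Y: nullable alternative(s) Y → ε; FOLLOW(Y) = { 'num' }
  Y → e: FIRST \ {ε} = { 'e' } — disjoint from FOLLOW(Y)
  Y → a: FIRST \ {ε} = { 'a' } — disjoint from FOLLOW(Y)
  Y → ε: FIRST \ {ε} = { } — this is the only nullable alternative, skip
  Y → D e: FIRST \ {ε} = { 'a', 'e', 'num' } — overlaps FOLLOW(Y) on { 'num' }: CONFLICT

D has no nullable alternative, so no FIRST/FOLLOW check is needed there.

So the grammar has 1 FIRST/FOLLOW conflict (marked CONFLICT above).

Answer: Yes. Y → D e with FOLLOW(Y) on { 'num' }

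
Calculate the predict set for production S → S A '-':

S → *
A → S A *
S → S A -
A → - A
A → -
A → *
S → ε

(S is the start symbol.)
PREDICT(S → S A '-') = (FIRST(RHS) \ {ε}) ∪ (FOLLOW(S) if ε ∈ FIRST(RHS), i.e. RHS ⇒* ε)
FIRST(S) = { '*', '-', ε }
FIRST(A) = { '*', '-' }
FIRST(S A '-') = { '*', '-' }
ε ∉ FIRST(S A '-'), so FOLLOW(S) is not added.
PREDICT(S → S A '-') = { '*', '-' }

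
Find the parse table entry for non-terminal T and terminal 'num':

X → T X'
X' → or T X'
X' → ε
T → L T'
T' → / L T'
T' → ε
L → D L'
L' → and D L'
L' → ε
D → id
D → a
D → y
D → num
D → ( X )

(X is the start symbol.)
T → L T'

To find M[T, 'num'], we find productions for T where 'num' is in the predict set (PREDICT(N → α) = (FIRST(α) \ {ε}) ∪ (FOLLOW(N) if α ⇒* ε)).

Relevant sets:
  FIRST(L) = { '(', 'a', 'id', 'num', 'y' }

T → L T': PREDICT = { '(', 'a', 'id', 'num', 'y' }
  'num' is in predict set, so this production goes in M[T, 'num']

M[T, 'num'] = T → L T'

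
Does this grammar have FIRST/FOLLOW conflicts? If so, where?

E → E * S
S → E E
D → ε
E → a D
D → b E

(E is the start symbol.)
A FIRST/FOLLOW conflict occurs when a non-terminal N has a nullable alternative N → β (β ⇒* ε) and another alternative N → α with FIRST(α) ∩ FOLLOW(N) ≠ ∅: on such a lookahead the parser cannot decide between expanding α and letting N vanish via β.

Nullable non-terminals: D.

D: nullable alternative(s) D → ε; FOLLOW(D) = { $, '*', 'a' }
  D → ε: FIRST \ {ε} = { } — this is the only nullable alternative, skip
  D → b E: FIRST \ {ε} = { 'b' } — disjoint from FOLLOW(D)

E, S have no nullable alternative, so no FIRST/FOLLOW check is needed there.

No FIRST/FOLLOW conflicts found.

Answer: No FIRST/FOLLOW conflicts.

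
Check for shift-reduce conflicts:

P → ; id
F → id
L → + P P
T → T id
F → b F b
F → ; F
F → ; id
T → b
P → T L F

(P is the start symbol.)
A shift-reduce conflict occurs when an LR(0) state has both:
  - a complete (reduce) item [A → α .] (dot at the end), and
  - a shift item [B → β . c γ] (dot before a terminal).

Augment with P' → P and build the canonical LR(0) collection (I0 = CLOSURE({[P' → . P]}), then GOTO on every symbol after a dot until no new states appear). It has 19 states:
  I0: { [P → . ; id], [P → . T L F], [P' → . P], [T → . T id], [T → . b] }  — shift
  I1: { [P → ; . id] }  — shift
  I2: { [P' → P .] }  — accept
  I3: { [L → . + P P], [P → T . L F], [T → T . id] }  — shift
  I4: { [T → b .] }  — reduce
  I5: { [L → + . P P], [P → . ; id], [P → . T L F], [T → . T id], [T → . b] }  — shift
  I6: { [F → . ; F], [F → . ; id], [F → . b F b], [F → . id], [P → T L . F] }  — shift
  I7: { [T → T id .] }  — reduce
  I8: { [F → . ; F], [F → . ; id], [F → . b F b], [F → . id], [F → ; . F], [F → ; . id] }  — shift
  I9: { [P → T L F .] }  — reduce
  I10: { [F → . ; F], [F → . ; id], [F → . b F b], [F → . id], [F → b . F b] }  — shift
  I11: { [F → id .] }  — reduce
  I12: { [F → b F . b] }  — shift
  I13: { [F → b F b .] }  — reduce
  I14: { [F → ; F .] }  — reduce
  I15: { [F → ; id .], [F → id .] }  — 2 reduces
  I16: { [L → + P . P], [P → . ; id], [P → . T L F], [T → . T id], [T → . b] }  — shift
  I17: { [L → + P P .] }  — reduce
  I18: { [P → ; id .] }  — reduce

No state contains both a complete item and a shift item.

Answer: No shift-reduce conflicts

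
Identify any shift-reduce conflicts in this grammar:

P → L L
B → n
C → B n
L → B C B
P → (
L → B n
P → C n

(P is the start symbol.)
Augment with P' → P and build the canonical LR(0) collection (I0 = CLOSURE({[P' → . P]}), then GOTO on every symbol after a dot until no new states appear). It has 16 states:
  I0: { [B → . n], [C → . B n], [L → . B C B], [L → . B n], [P → . (], [P → . C n], [P → . L L], [P' → . P] }  — shift
  I1: { [P → ( .] }  — reduce
  I2: { [B → . n], [C → . B n], [C → B . n], [L → B . C B], [L → B . n] }  — shift
  I3: { [P → C . n] }  — shift
  I4: { [B → . n], [L → . B C B], [L → . B n], [P → L . L] }  — shift
  I5: { [P' → P .] }  — accept
  I6: { [B → n .] }  — reduce
  I7: { [B → . n], [C → . B n], [L → B . C B], [L → B . n] }  — shift
  I8: { [P → L L .] }  — reduce
  I9: { [C → B . n] }  — shift
  I10: { [B → . n], [L → B C . B] }  — shift
  I11: { [B → n .], [L → B n .] }  — 2 reduces
  I12: { [L → B C B .] }  — reduce
  I13: { [C → B n .] }  — reduce
  I14: { [P → C n .] }  — reduce
  I15: { [B → n .], [C → B n .], [L → B n .] }  — 3 reduces

No state contains both a complete item and a shift item.

Answer: No shift-reduce conflicts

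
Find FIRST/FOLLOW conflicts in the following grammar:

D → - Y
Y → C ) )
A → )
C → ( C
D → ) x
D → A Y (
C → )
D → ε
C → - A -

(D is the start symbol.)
Nullable non-terminals: D.
FIRST sets used below: FIRST(A) = { ')' }

D: nullable alternative(s) D → ε; FOLLOW(D) = { $ }
  D → - Y: FIRST \ {ε} = { '-' } — disjoint from FOLLOW(D)
  D → ) x: FIRST \ {ε} = { ')' } — disjoint from FOLLOW(D)
  D → A Y (: FIRST \ {ε} = { ')' } — disjoint from FOLLOW(D)
  D → ε: FIRST \ {ε} = { } — this is the only nullable alternative, skip

A, C, Y have no nullable alternative, so no FIRST/FOLLOW check is needed there.

No FIRST/FOLLOW conflicts found.

Answer: No FIRST/FOLLOW conflicts.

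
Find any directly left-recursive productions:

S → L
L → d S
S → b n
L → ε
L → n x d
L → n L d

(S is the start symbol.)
S → L: starts with L
L → d S: starts with d
S → b n: starts with b
L → ε: starts with ε
L → n x d: starts with n
L → n L d: starts with n

No direct left recursion found.

Answer: No direct left recursion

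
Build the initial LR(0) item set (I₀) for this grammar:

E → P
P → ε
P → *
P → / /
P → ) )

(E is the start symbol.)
{ [E → . P], [E' → . E], [P → . ) )], [P → . *], [P → . / /], [P → .] }

First, augment the grammar with E' → E
I₀ = CLOSURE({ [E' → . E] }):
  [E' → . E] has the dot before E: add [E → . P]
  [E → . P] has the dot before P: add [P → .], [P → . *], [P → . / /], [P → . ) )]
No further items can be added.

I₀ = { [E → . P], [E' → . E], [P → . ) )], [P → . *], [P → . / /], [P → .] }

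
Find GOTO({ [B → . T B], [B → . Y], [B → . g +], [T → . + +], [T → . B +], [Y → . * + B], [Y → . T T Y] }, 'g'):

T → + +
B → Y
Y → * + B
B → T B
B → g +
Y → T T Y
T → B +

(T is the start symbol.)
{ [B → g . +] }

GOTO(I, 'g') = CLOSURE({ [A → αX.β] : [A → α.Xβ] ∈ I, X = 'g' })

Items with dot before 'g', with the dot advanced:
  [B → . g +] → [B → g . +]
Closure adds nothing (no advanced item has the dot before a non-terminal).

GOTO = { [B → g . +] }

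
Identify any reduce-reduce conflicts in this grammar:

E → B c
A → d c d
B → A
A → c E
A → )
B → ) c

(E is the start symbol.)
No reduce-reduce conflicts

A reduce-reduce conflict occurs when an LR(0) state has two complete items [A → α .] and [B → β .] — both call for a reduction, and with no lookahead the parser cannot choose between them.

Augment with E' → E and build the canonical LR(0) collection (I0 = CLOSURE({[E' → . E]}), then GOTO on every symbol after a dot until no new states appear). It has 12 states:
  I0: { [A → . )], [A → . c E], [A → . d c d], [B → . ) c], [B → . A], [E → . B c], [E' → . E] }  — shift
  I1: { [A → ) .], [B → ) . c] }  — shift, reduce
  I2: { [B → A .] }  — reduce
  I3: { [E → B . c] }  — shift
  I4: { [E' → E .] }  — accept
  I5: { [A → . )], [A → . c E], [A → . d c d], [A → c . E], [B → . ) c], [B → . A], [E → . B c] }  — shift
  I6: { [A → d . c d] }  — shift
  I7: { [A → d c . d] }  — shift
  I8: { [A → d c d .] }  — reduce
  I9: { [A → c E .] }  — reduce
  I10: { [E → B c .] }  — reduce
  I11: { [B → ) c .] }  — reduce

No state contains more than one complete item.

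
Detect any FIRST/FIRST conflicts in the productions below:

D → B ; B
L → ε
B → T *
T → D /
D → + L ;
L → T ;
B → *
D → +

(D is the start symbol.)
FIRST sets of the non-terminals at (or reachable through a nullable prefix from) the front of some alternative:
  FIRST(B) = { '*', '+' }
  FIRST(T) = { '*', '+' }

Productions for D:
  D → B ; B: FIRST = { '*', '+' }
  D → + L ;: FIRST = { '+' }
  D → +: FIRST = { '+' }
Productions for L:
  L → ε: FIRST = { ε }
  L → T ;: FIRST = { '*', '+' }
Productions for B:
  B → T *: FIRST = { '*', '+' }
  B → *: FIRST = { '*' }
T has only one production, so no FIRST/FIRST conflict is possible there.

Conflict for D: D → B ; B and D → + L ;
  Overlap: { '+' }
Conflict for D: D → B ; B and D → +
  Overlap: { '+' }
Conflict for D: D → + L ; and D → +
  Overlap: { '+' }
Conflict for B: B → T * and B → *
  Overlap: { '*' }

Answer: Yes. D → B ';' B / D → '+' L ';' on { '+' }; D → B ';' B / D → '+' on { '+' }; D → '+' L ';' / D → '+' on { '+' }; B → T '*' / B → '*' on { '*' }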